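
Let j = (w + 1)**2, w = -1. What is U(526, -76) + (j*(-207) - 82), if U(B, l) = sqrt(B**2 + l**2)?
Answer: -82 + 2*sqrt(70613) ≈ 449.46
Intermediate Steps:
j = 0 (j = (-1 + 1)**2 = 0**2 = 0)
U(526, -76) + (j*(-207) - 82) = sqrt(526**2 + (-76)**2) + (0*(-207) - 82) = sqrt(276676 + 5776) + (0 - 82) = sqrt(282452) - 82 = 2*sqrt(70613) - 82 = -82 + 2*sqrt(70613)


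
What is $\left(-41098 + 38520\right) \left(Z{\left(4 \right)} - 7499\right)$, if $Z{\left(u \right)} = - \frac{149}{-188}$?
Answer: $\frac{1817055607}{94} \approx 1.933 \cdot 10^{7}$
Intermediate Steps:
$Z{\left(u \right)} = \frac{149}{188}$ ($Z{\left(u \right)} = \left(-149\right) \left(- \frac{1}{188}\right) = \frac{149}{188}$)
$\left(-41098 + 38520\right) \left(Z{\left(4 \right)} - 7499\right) = \left(-41098 + 38520\right) \left(\frac{149}{188} - 7499\right) = \left(-2578\right) \left(- \frac{1409663}{188}\right) = \frac{1817055607}{94}$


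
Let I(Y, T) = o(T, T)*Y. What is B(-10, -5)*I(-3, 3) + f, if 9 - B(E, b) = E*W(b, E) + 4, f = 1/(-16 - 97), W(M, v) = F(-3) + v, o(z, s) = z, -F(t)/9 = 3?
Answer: 371204/113 ≈ 3285.0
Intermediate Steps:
F(t) = -27 (F(t) = -9*3 = -27)
W(M, v) = -27 + v
f = -1/113 (f = 1/(-113) = -1/113 ≈ -0.0088496)
B(E, b) = 5 - E*(-27 + E) (B(E, b) = 9 - (E*(-27 + E) + 4) = 9 - (4 + E*(-27 + E)) = 9 + (-4 - E*(-27 + E)) = 5 - E*(-27 + E))
I(Y, T) = T*Y
B(-10, -5)*I(-3, 3) + f = (5 - 1*(-10)*(-27 - 10))*(3*(-3)) - 1/113 = (5 - 1*(-10)*(-37))*(-9) - 1/113 = (5 - 370)*(-9) - 1/113 = -365*(-9) - 1/113 = 3285 - 1/113 = 371204/113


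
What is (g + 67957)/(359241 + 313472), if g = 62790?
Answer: 130747/672713 ≈ 0.19436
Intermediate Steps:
(g + 67957)/(359241 + 313472) = (62790 + 67957)/(359241 + 313472) = 130747/672713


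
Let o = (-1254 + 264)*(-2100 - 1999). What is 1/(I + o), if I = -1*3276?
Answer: 1/4054734 ≈ 2.4663e-7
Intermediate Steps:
o = 4058010 (o = -990*(-4099) = 4058010)
I = -3276
1/(I + o) = 1/(-3276 + 4058010) = 1/4054734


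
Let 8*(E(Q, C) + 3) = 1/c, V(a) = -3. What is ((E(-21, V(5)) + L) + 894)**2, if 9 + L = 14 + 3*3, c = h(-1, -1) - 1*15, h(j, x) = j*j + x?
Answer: 11793742801/14400 ≈ 8.1901e+5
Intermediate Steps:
h(j, x) = x + j**2 (h(j, x) = j**2 + x = x + j**2)
c = -15 (c = (-1 + (-1)**2) - 1*15 = (-1 + 1) - 15 = 0 - 15 = -15)
E(Q, C) = -361/120 (E(Q, C) = -3 + (1/8)/(-15) = -3 + (1/8)*(-1/15) = -3 - 1/120 = -361/120)
L = 14 (L = -9 + (14 + 3*3) = -9 + (14 + 9) = -9 + 23 = 14)
((E(-21, V(5)) + L) + 894)**2 = ((-361/120 + 14) + 894)**2 = (1319/120 + 894)**2 = (108599/120)**2 = 11793742801/14400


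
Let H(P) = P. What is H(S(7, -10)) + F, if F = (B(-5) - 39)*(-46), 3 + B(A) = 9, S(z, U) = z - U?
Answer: 1535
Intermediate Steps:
B(A) = 6 (B(A) = -3 + 9 = 6)
F = 1518 (F = (6 - 39)*(-46) = -33*(-46) = 1518)
H(S(7, -10)) + F = (7 - 1*(-10)) + 1518 = (7 + 10) + 1518 = 17 + 1518 = 1535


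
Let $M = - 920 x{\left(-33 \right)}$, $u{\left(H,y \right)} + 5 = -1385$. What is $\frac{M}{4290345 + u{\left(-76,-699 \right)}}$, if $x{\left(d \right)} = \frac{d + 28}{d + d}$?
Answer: $- \frac{460}{28307103} \approx -1.625 \cdot 10^{-5}$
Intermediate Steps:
$x{\left(d \right)} = \frac{28 + d}{2 d}$
$u{\left(H,y \right)} = -1390$ ($u{\left(H,y \right)} = -5 - 1385 = -1390$)
$M = - \frac{2300}{33}$ ($M = - 920 \frac{28 - 33}{2 \left(-33\right)} = - 920 \cdot \frac{1}{2} \left(- \frac{1}{33}\right) \left(-5\right) = \left(-920\right) \frac{5}{66} = - \frac{2300}{33} \approx -69.697$)
$\frac{M}{4290345 + u{\left(-76,-699 \right)}} = - \frac{2300}{33 \left(4290345 - 1390\right)} = - \frac{2300}{33 \cdot 4288955} = \left(- \frac{2300}{33}\right) \frac{1}{4288955} = - \frac{460}{28307103}$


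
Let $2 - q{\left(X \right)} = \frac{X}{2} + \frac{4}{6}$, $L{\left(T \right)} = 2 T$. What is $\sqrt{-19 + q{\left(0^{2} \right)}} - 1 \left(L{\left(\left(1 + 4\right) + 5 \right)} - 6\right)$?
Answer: $-14 + \frac{i \sqrt{159}}{3} \approx -14.0 + 4.2032 i$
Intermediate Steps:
$q{\left(X \right)} = \frac{4}{3} - \frac{X}{2}$ ($q{\left(X \right)} = 2 - \left(\frac{X}{2} + \frac{4}{6}\right) = 2 - \left(X \frac{1}{2} + 4 \cdot \frac{1}{6}\right) = 2 - \left(\frac{X}{2} + \frac{2}{3}\right) = 2 - \left(\frac{2}{3} + \frac{X}{2}\right) = \frac{4}{3} - \frac{X}{2}$)
$\sqrt{-19 + q{\left(0^{2} \right)}} - 1 \left(L{\left(\left(1 + 4\right) + 5 \right)} - 6\right) = \sqrt{-19 + \left(\frac{4}{3} - \frac{0^{2}}{2}\right)} - 1 \left(2 \left(\left(1 + 4\right) + 5\right) - 6\right) = \sqrt{-19 + \left(\frac{4}{3} - 0\right)} - 1 \left(2 \left(5 + 5\right) - 6\right) = \sqrt{-19 + \left(\frac{4}{3} + 0\right)} - 1 \left(2 \cdot 10 - 6\right) = \sqrt{-19 + \frac{4}{3}} - 1 \left(20 - 6\right) = \sqrt{- \frac{53}{3}} - 1 \cdot 14 = \frac{i \sqrt{159}}{3} - 14 = -14 + \frac{i \sqrt{159}}{3}$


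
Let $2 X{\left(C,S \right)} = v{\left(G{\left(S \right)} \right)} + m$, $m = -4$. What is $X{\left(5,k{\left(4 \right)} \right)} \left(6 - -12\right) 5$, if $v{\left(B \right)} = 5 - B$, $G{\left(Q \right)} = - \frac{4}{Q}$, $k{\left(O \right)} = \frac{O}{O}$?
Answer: $225$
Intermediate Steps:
$k{\left(O \right)} = 1$
$X{\left(C,S \right)} = \frac{1}{2} + \frac{2}{S}$ ($X{\left(C,S \right)} = \frac{\left(5 - - \frac{4}{S}\right) - 4}{2} = \frac{\left(5 + \frac{4}{S}\right) - 4}{2} = \frac{1 + \frac{4}{S}}{2} = \frac{1}{2} + \frac{2}{S}$)
$X{\left(5,k{\left(4 \right)} \right)} \left(6 - -12\right) 5 = \frac{4 + 1}{2 \cdot 1} \left(6 - -12\right) 5 = \frac{1}{2} \cdot 1 \cdot 5 \left(6 + 12\right) 5 = \frac{5}{2} \cdot 18 \cdot 5 = 45 \cdot 5 = 225$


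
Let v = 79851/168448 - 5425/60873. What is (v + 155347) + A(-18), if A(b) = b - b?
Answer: 1592922003540611/10253935104 ≈ 1.5535e+5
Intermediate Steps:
v = 3946939523/10253935104 (v = 79851*(1/168448) - 5425*1/60873 = 79851/168448 - 5425/60873 = 3946939523/10253935104 ≈ 0.38492)
A(b) = 0
(v + 155347) + A(-18) = (3946939523/10253935104 + 155347) + 0 = 1592922003540611/10253935104 + 0 = 1592922003540611/10253935104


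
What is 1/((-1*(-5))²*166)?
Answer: 1/4150 ≈ 0.00024096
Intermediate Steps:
1/((-1*(-5))²*166) = 1/(5²*166) = 1/(25*166) = 1/4150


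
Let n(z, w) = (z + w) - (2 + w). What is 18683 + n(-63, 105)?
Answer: 18618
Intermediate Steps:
n(z, w) = -2 + z (n(z, w) = (w + z) + (-2 - w) = -2 + z)
18683 + n(-63, 105) = 18683 + (-2 - 63) = 18683 - 65 = 18618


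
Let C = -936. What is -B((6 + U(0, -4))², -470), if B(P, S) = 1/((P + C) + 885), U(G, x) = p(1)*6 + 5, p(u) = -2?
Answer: 1/50 ≈ 0.020000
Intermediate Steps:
U(G, x) = -7 (U(G, x) = -2*6 + 5 = -12 + 5 = -7)
B(P, S) = 1/(-51 + P) (B(P, S) = 1/((P - 936) + 885) = 1/((-936 + P) + 885) = 1/(-51 + P))
-B((6 + U(0, -4))², -470) = -1/(-51 + (6 - 7)²) = -1/(-51 + (-1)²) = -1/(-51 + 1) = -1/(-50) = -1*(-1/50) = 1/50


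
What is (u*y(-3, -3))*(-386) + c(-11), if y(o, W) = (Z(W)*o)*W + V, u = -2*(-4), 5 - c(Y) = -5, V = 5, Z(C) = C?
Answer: 67946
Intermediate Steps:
c(Y) = 10 (c(Y) = 5 - 1*(-5) = 5 + 5 = 10)
u = 8
y(o, W) = 5 + o*W² (y(o, W) = (W*o)*W + 5 = o*W² + 5 = 5 + o*W²)
(u*y(-3, -3))*(-386) + c(-11) = (8*(5 - 3*(-3)²))*(-386) + 10 = (8*(5 - 3*9))*(-386) + 10 = (8*(5 - 27))*(-386) + 10 = (8*(-22))*(-386) + 10 = -176*(-386) + 10 = 67936 + 10 = 67946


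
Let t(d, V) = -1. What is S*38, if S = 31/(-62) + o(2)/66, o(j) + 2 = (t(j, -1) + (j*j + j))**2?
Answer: -190/33 ≈ -5.7576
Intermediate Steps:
o(j) = -2 + (-1 + j + j**2)**2 (o(j) = -2 + (-1 + (j*j + j))**2 = -2 + (-1 + (j**2 + j))**2 = -2 + (-1 + (j + j**2))**2 = -2 + (-1 + j + j**2)**2)
S = -5/33 (S = 31/(-62) + (-2 + (-1 + 2 + 2**2)**2)/66 = 31*(-1/62) + (-2 + (-1 + 2 + 4)**2)*(1/66) = -1/2 + (-2 + 5**2)*(1/66) = -1/2 + (-2 + 25)*(1/66) = -1/2 + 23*(1/66) = -1/2 + 23/66 = -5/33 ≈ -0.15152)
S*38 = -5/33*38 = -190/33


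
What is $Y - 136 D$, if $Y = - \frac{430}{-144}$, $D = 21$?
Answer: $- \frac{205417}{72} \approx -2853.0$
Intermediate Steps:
$Y = \frac{215}{72}$ ($Y = \left(-430\right) \left(- \frac{1}{144}\right) = \frac{215}{72} \approx 2.9861$)
$Y - 136 D = \frac{215}{72} - 2856 = - \frac{205417}{72}$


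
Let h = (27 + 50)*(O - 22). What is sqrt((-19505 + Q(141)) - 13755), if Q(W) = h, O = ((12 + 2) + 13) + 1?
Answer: 23*I*sqrt(62) ≈ 181.1*I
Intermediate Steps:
O = 28 (O = (14 + 13) + 1 = 27 + 1 = 28)
h = 462 (h = (27 + 50)*(28 - 22) = 77*6 = 462)
Q(W) = 462
sqrt((-19505 + Q(141)) - 13755) = sqrt((-19505 + 462) - 13755) = sqrt(-19043 - 13755) = sqrt(-32798) = 23*I*sqrt(62)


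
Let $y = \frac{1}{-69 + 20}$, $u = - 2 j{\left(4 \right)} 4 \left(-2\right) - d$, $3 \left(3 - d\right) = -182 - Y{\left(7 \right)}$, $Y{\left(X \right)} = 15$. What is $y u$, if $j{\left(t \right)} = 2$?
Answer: $\frac{110}{147} \approx 0.7483$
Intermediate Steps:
$d = \frac{206}{3}$ ($d = 3 - \frac{-182 - 15}{3} = 3 - - \frac{197}{3} = 3 + \frac{197}{3} = \frac{206}{3} \approx 68.667$)
$u = - \frac{110}{3}$ ($u = \left(-2\right) 2 \cdot 4 \left(-2\right) - \frac{206}{3} = \left(-4\right) \left(-8\right) - \frac{206}{3} = 32 - \frac{206}{3} = - \frac{110}{3} \approx -36.667$)
$y = - \frac{1}{49}$ ($y = \frac{1}{-49} = - \frac{1}{49} \approx -0.020408$)
$y u = \left(- \frac{1}{49}\right) \left(- \frac{110}{3}\right) = \frac{110}{147}$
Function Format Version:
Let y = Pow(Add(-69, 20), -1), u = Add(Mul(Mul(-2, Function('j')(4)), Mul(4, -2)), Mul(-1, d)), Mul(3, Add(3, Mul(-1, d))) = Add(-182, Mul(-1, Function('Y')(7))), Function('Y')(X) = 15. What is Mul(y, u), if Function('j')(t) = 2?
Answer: Rational(110, 147) ≈ 0.74830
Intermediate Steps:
d = Rational(206, 3) (d = Add(3, Mul(Rational(-1, 3), Add(-182, Mul(-1, 15)))) = Add(3, Mul(Rational(-1, 3), Add(-182, -15))) = Add(3, Mul(Rational(-1, 3), -197)) = Add(3, Rational(197, 3)) = Rational(206, 3) ≈ 68.667)
u = Rational(-110, 3) (u = Add(Mul(Mul(-2, 2), Mul(4, -2)), Mul(-1, Rational(206, 3))) = Add(Mul(-4, -8), Rational(-206, 3)) = Add(32, Rational(-206, 3)) = Rational(-110, 3) ≈ -36.667)
y = Rational(-1, 49) (y = Pow(-49, -1) = Rational(-1, 49) ≈ -0.020408)
Mul(y, u) = Mul(Rational(-1, 49), Rational(-110, 3)) = Rational(110, 147)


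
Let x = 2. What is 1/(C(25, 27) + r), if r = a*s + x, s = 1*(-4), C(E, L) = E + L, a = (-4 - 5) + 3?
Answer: 1/78 ≈ 0.012821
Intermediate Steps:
a = -6 (a = -9 + 3 = -6)
s = -4
r = 26 (r = -6*(-4) + 2 = 24 + 2 = 26)
1/(C(25, 27) + r) = 1/((25 + 27) + 26) = 1/(52 + 26) = 1/78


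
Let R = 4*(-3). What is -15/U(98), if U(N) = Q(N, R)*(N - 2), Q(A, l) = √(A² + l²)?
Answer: -5*√2437/155968 ≈ -0.0015826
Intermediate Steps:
R = -12
U(N) = √(144 + N²)*(-2 + N) (U(N) = √(N² + (-12)²)*(N - 2) = √(N² + 144)*(-2 + N) = √(144 + N²)*(-2 + N))
-15/U(98) = -15*1/((-2 + 98)*√(144 + 98²)) = -15*1/(96*√(144 + 9604)) = -15*√2437/467904 = -5*√2437/155968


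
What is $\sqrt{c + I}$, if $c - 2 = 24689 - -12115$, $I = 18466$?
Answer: $14 \sqrt{282} \approx 235.1$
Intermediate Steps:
$c = 36806$ ($c = 2 + \left(24689 - -12115\right) = 2 + \left(24689 + 12115\right) = 2 + 36804 = 36806$)
$\sqrt{c + I} = \sqrt{36806 + 18466} = \sqrt{55272} = 14 \sqrt{282}$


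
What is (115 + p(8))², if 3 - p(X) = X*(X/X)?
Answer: 12100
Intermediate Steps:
p(X) = 3 - X (p(X) = 3 - X*X/X = 3 - X)
(115 + p(8))² = (115 + (3 - 1*8))² = (115 + (3 - 8))² = (115 - 5)² = 110² = 12100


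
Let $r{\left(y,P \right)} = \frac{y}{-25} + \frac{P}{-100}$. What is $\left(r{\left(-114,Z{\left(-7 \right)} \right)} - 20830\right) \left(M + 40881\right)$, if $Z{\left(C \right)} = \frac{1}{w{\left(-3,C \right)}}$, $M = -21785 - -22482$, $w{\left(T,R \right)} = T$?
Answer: $- \frac{129882000859}{150} \approx -8.6588 \cdot 10^{8}$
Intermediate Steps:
$M = 697$ ($M = -21785 + 22482 = 697$)
$Z{\left(C \right)} = - \frac{1}{3}$ ($Z{\left(C \right)} = \frac{1}{-3} = - \frac{1}{3}$)
$r{\left(y,P \right)} = - \frac{y}{25} - \frac{P}{100}$ ($r{\left(y,P \right)} = y \left(- \frac{1}{25}\right) + P \left(- \frac{1}{100}\right) = - \frac{y}{25} - \frac{P}{100}$)
$\left(r{\left(-114,Z{\left(-7 \right)} \right)} - 20830\right) \left(M + 40881\right) = \left(\left(\left(- \frac{1}{25}\right) \left(-114\right) - - \frac{1}{300}\right) - 20830\right) \left(697 + 40881\right) = \left(\left(\frac{114}{25} + \frac{1}{300}\right) - 20830\right) 41578 = \left(\frac{1369}{300} - 20830\right) 41578 = \left(- \frac{6247631}{300}\right) 41578 = - \frac{129882000859}{150}$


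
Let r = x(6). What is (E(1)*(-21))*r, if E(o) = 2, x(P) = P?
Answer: -252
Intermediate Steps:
r = 6
(E(1)*(-21))*r = (2*(-21))*6 = -42*6 = -252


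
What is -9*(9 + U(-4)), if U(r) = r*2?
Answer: -9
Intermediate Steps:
U(r) = 2*r
-9*(9 + U(-4)) = -9*(9 + 2*(-4)) = -9*(9 - 8) = -9*1 = -9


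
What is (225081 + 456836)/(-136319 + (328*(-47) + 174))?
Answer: -681917/151561 ≈ -4.4993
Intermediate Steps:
(225081 + 456836)/(-136319 + (328*(-47) + 174)) = 681917/(-136319 + (-15416 + 174)) = 681917/(-136319 - 15242) = 681917/(-151561) = 681917*(-1/151561) = -681917/151561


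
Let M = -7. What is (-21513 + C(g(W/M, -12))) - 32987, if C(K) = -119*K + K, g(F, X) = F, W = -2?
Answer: -381736/7 ≈ -54534.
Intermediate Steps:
C(K) = -118*K
(-21513 + C(g(W/M, -12))) - 32987 = (-21513 - (-236)/(-7)) - 32987 = (-21513 - (-236)*(-1)/7) - 32987 = (-21513 - 118*2/7) - 32987 = (-21513 - 236/7) - 32987 = -150827/7 - 32987 = -381736/7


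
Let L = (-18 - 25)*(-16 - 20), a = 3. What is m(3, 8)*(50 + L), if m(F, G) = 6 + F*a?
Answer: 23970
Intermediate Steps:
L = 1548 (L = -43*(-36) = 1548)
m(F, G) = 6 + 3*F (m(F, G) = 6 + F*3 = 6 + 3*F)
m(3, 8)*(50 + L) = (6 + 3*3)*(50 + 1548) = (6 + 9)*1598 = 15*1598 = 23970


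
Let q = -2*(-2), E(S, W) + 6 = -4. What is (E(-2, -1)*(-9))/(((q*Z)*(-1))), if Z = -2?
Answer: 45/4 ≈ 11.250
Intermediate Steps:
E(S, W) = -10 (E(S, W) = -6 - 4 = -10)
q = 4
(E(-2, -1)*(-9))/(((q*Z)*(-1))) = (-10*(-9))/(((4*(-2))*(-1))) = 90/((-8*(-1))) = 90/8 = 90*(⅛) = 45/4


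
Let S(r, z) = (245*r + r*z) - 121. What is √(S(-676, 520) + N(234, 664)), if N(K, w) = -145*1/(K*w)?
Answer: I*√86719170958199/12948 ≈ 719.21*I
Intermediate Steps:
S(r, z) = -121 + 245*r + r*z
N(K, w) = -145/(K*w)
√(S(-676, 520) + N(234, 664)) = √((-121 + 245*(-676) - 676*520) - 145/(234*664)) = √((-121 - 165620 - 351520) - 145*1/234*1/664) = √(-517261 - 145/155376) = √(-80369945281/155376) = I*√86719170958199/12948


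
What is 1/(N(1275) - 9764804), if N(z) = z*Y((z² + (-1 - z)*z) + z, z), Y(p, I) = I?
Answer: -1/8139179 ≈ -1.2286e-7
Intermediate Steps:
N(z) = z² (N(z) = z*z = z²)
1/(N(1275) - 9764804) = 1/(1275² - 9764804) = 1/(1625625 - 9764804) = 1/(-8139179) = -1/8139179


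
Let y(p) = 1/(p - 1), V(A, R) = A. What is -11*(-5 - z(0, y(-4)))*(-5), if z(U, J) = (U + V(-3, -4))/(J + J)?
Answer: -1375/2 ≈ -687.50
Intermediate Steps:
y(p) = 1/(-1 + p)
z(U, J) = (-3 + U)/(2*J) (z(U, J) = (U - 3)/(J + J) = (-3 + U)/((2*J)) = (-3 + U)*(1/(2*J)) = (-3 + U)/(2*J))
-11*(-5 - z(0, y(-4)))*(-5) = -11*(-5 - (-3 + 0)/(2*(1/(-1 - 4))))*(-5) = -11*(-5 - (-3)/(2*(1/(-5))))*(-5) = -11*(-5 - (-3)/(2*(-⅕)))*(-5) = -11*(-5 - (-5)*(-3)/2)*(-5) = -11*(-5 - 1*15/2)*(-5) = -11*(-5 - 15/2)*(-5) = -11*(-25/2)*(-5) = (275/2)*(-5) = -1375/2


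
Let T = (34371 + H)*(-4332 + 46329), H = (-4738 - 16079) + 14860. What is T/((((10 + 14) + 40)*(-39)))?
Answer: -198883793/416 ≈ -4.7809e+5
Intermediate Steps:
H = -5957 (H = -20817 + 14860 = -5957)
T = 1193302758 (T = (34371 - 5957)*(-4332 + 46329) = 28414*41997 = 1193302758)
T/((((10 + 14) + 40)*(-39))) = 1193302758/((((10 + 14) + 40)*(-39))) = 1193302758/(((24 + 40)*(-39))) = 1193302758/((64*(-39))) = 1193302758/(-2496) = 1193302758*(-1/2496) = -198883793/416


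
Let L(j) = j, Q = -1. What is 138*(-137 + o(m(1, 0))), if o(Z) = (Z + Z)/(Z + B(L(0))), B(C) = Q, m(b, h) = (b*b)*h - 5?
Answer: -18676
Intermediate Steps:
m(b, h) = -5 + h*b**2 (m(b, h) = b**2*h - 5 = h*b**2 - 5 = -5 + h*b**2)
B(C) = -1
o(Z) = 2*Z/(-1 + Z) (o(Z) = (Z + Z)/(Z - 1) = (2*Z)/(-1 + Z) = 2*Z/(-1 + Z))
138*(-137 + o(m(1, 0))) = 138*(-137 + 2*(-5 + 0*1**2)/(-1 + (-5 + 0*1**2))) = 138*(-137 + 2*(-5 + 0*1)/(-1 + (-5 + 0*1))) = 138*(-137 + 2*(-5 + 0)/(-1 + (-5 + 0))) = 138*(-137 + 2*(-5)/(-1 - 5)) = 138*(-137 + 2*(-5)/(-6)) = 138*(-137 + 2*(-5)*(-1/6)) = 138*(-137 + 5/3) = 138*(-406/3) = -18676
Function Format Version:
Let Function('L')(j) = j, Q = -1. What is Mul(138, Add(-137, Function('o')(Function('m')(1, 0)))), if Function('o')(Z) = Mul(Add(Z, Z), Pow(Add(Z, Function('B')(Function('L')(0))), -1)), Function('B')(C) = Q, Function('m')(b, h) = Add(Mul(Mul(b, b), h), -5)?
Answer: -18676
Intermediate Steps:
Function('m')(b, h) = Add(-5, Mul(h, Pow(b, 2))) (Function('m')(b, h) = Add(Mul(Pow(b, 2), h), -5) = Add(Mul(h, Pow(b, 2)), -5) = Add(-5, Mul(h, Pow(b, 2))))
Function('B')(C) = -1
Function('o')(Z) = Mul(2, Z, Pow(Add(-1, Z), -1)) (Function('o')(Z) = Mul(Add(Z, Z), Pow(Add(Z, -1), -1)) = Mul(Mul(2, Z), Pow(Add(-1, Z), -1)) = Mul(2, Z, Pow(Add(-1, Z), -1)))
Mul(138, Add(-137, Function('o')(Function('m')(1, 0)))) = Mul(138, Add(-137, Mul(2, Add(-5, Mul(0, Pow(1, 2))), Pow(Add(-1, Add(-5, Mul(0, Pow(1, 2)))), -1)))) = Mul(138, Add(-137, Mul(2, Add(-5, Mul(0, 1)), Pow(Add(-1, Add(-5, Mul(0, 1))), -1)))) = Mul(138, Add(-137, Mul(2, Add(-5, 0), Pow(Add(-1, Add(-5, 0)), -1)))) = Mul(138, Add(-137, Mul(2, -5, Pow(Add(-1, -5), -1)))) = Mul(138, Add(-137, Mul(2, -5, Pow(-6, -1)))) = Mul(138, Add(-137, Mul(2, -5, Rational(-1, 6)))) = Mul(138, Add(-137, Rational(5, 3))) = Mul(138, Rational(-406, 3)) = -18676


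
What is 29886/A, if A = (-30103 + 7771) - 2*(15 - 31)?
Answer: -14943/11150 ≈ -1.3402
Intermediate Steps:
A = -22300 (A = -22332 - 2*(-16) = -22332 + 32 = -22300)
29886/A = 29886/(-22300) = 29886*(-1/22300) = -14943/11150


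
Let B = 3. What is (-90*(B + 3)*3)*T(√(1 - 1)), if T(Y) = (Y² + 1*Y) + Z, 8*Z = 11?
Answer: -4455/2 ≈ -2227.5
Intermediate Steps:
Z = 11/8 (Z = (⅛)*11 = 11/8 ≈ 1.3750)
T(Y) = 11/8 + Y + Y² (T(Y) = (Y² + 1*Y) + 11/8 = (Y² + Y) + 11/8 = (Y + Y²) + 11/8 = 11/8 + Y + Y²)
(-90*(B + 3)*3)*T(√(1 - 1)) = (-90*(3 + 3)*3)*(11/8 + √(1 - 1) + (√(1 - 1))²) = (-540*3)*(11/8 + √0 + (√0)²) = (-90*18)*(11/8 + 0 + 0²) = -1620*(11/8 + 0 + 0) = -1620*11/8 = -4455/2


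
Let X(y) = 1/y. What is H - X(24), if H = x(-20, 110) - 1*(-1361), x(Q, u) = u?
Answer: 35303/24 ≈ 1471.0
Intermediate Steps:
H = 1471 (H = 110 - 1*(-1361) = 110 + 1361 = 1471)
H - X(24) = 1471 - 1/24 = 35303/24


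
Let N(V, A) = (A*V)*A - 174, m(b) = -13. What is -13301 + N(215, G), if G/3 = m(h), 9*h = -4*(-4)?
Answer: 313540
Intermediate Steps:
h = 16/9 (h = (-4*(-4))/9 = (1/9)*16 = 16/9 ≈ 1.7778)
G = -39 (G = 3*(-13) = -39)
N(V, A) = -174 + V*A**2 (N(V, A) = V*A**2 - 174 = -174 + V*A**2)
-13301 + N(215, G) = -13301 + (-174 + 215*(-39)**2) = -13301 + (-174 + 215*1521) = -13301 + (-174 + 327015) = -13301 + 326841 = 313540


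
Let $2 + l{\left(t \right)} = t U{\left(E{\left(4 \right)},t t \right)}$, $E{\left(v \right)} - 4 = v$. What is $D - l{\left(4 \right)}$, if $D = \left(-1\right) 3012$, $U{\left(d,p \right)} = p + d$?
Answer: $-3106$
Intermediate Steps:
$E{\left(v \right)} = 4 + v$
$U{\left(d,p \right)} = d + p$
$l{\left(t \right)} = -2 + t \left(8 + t^{2}\right)$ ($l{\left(t \right)} = -2 + t \left(\left(4 + 4\right) + t t\right) = -2 + t \left(8 + t^{2}\right)$)
$D = -3012$
$D - l{\left(4 \right)} = -3012 - \left(-2 + 4 \left(8 + 4^{2}\right)\right) = -3012 - \left(-2 + 4 \left(8 + 16\right)\right) = -3012 - \left(-2 + 4 \cdot 24\right) = -3012 - \left(-2 + 96\right) = -3012 - 94 = -3106$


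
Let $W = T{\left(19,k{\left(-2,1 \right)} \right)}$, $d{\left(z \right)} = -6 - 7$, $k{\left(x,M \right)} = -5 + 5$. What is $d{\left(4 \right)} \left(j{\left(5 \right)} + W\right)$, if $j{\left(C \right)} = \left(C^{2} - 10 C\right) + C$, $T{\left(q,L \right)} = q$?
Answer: $13$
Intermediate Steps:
$k{\left(x,M \right)} = 0$
$d{\left(z \right)} = -13$ ($d{\left(z \right)} = -6 - 7 = -13$)
$j{\left(C \right)} = C^{2} - 9 C$
$W = 19$
$d{\left(4 \right)} \left(j{\left(5 \right)} + W\right) = - 13 \left(5 \left(-9 + 5\right) + 19\right) = - 13 \left(5 \left(-4\right) + 19\right) = - 13 \left(-20 + 19\right) = \left(-13\right) \left(-1\right) = 13$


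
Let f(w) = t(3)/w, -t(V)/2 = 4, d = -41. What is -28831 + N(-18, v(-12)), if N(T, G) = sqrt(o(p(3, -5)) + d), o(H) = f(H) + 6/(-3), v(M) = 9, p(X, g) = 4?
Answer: -28831 + 3*I*sqrt(5) ≈ -28831.0 + 6.7082*I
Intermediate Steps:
t(V) = -8 (t(V) = -2*4 = -8)
f(w) = -8/w
o(H) = -2 - 8/H (o(H) = -8/H + 6/(-3) = -8/H + 6*(-1/3) = -8/H - 2 = -2 - 8/H)
N(T, G) = 3*I*sqrt(5) (N(T, G) = sqrt((-2 - 8/4) - 41) = sqrt((-2 - 8*1/4) - 41) = sqrt((-2 - 2) - 41) = sqrt(-4 - 41) = sqrt(-45) = 3*I*sqrt(5))
-28831 + N(-18, v(-12)) = -28831 + 3*I*sqrt(5)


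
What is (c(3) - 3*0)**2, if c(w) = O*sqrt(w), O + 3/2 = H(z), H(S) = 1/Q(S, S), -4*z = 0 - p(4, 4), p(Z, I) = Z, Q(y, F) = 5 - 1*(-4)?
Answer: 625/108 ≈ 5.7870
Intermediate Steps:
Q(y, F) = 9 (Q(y, F) = 5 + 4 = 9)
z = 1 (z = -(0 - 1*4)/4 = -(0 - 4)/4 = -1/4*(-4) = 1)
H(S) = 1/9
O = -25/18 (O = -3/2 + 1/9 = -25/18 ≈ -1.3889)
c(w) = -25*sqrt(w)/18
(c(3) - 3*0)**2 = (-25*sqrt(3)/18 - 3*0)**2 = (-25*sqrt(3)/18 + 0)**2 = (-25*sqrt(3)/18)**2 = 625/108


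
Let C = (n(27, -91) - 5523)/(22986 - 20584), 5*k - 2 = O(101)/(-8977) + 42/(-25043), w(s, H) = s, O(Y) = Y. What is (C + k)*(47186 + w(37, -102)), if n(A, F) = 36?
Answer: -48117206298647277/539996048422 ≈ -89107.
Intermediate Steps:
k = 89343129/224811011 (k = 2/5 + (101/(-8977) + 42/(-25043))/5 = 2/5 + (101*(-1/8977) + 42*(-1/25043))/5 = 2/5 + (-101/8977 - 42/25043)/5 = 2/5 + (1/5)*(-2906377/224811011) = 2/5 - 2906377/1124055055 = 89343129/224811011 ≈ 0.39741)
C = -5487/2402 (C = (36 - 5523)/(22986 - 20584) = -5487/2402 ≈ -2.2843)
(C + k)*(47186 + w(37, -102)) = (-5487/2402 + 89343129/224811011)*(47186 + 37) = -1018935821499/539996048422*47223 = -48117206298647277/539996048422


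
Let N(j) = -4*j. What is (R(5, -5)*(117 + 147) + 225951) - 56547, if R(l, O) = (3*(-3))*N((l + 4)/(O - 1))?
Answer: 155148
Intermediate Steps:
R(l, O) = 36*(4 + l)/(-1 + O) (R(l, O) = (3*(-3))*(-4*(l + 4)/(O - 1)) = -(-36)*(4 + l)/(-1 + O) = 36*(4 + l)/(-1 + O))
(R(5, -5)*(117 + 147) + 225951) - 56547 = ((36*(4 + 5)/(-1 - 5))*(117 + 147) + 225951) - 56547 = ((36*9/(-6))*264 + 225951) - 56547 = ((36*(-⅙)*9)*264 + 225951) - 56547 = (-54*264 + 225951) - 56547 = (-14256 + 225951) - 56547 = 211695 - 56547 = 155148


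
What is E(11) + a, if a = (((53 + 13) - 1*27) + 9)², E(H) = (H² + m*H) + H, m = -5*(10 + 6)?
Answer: 1556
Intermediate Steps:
m = -80 (m = -5*16 = -80)
E(H) = H² - 79*H (E(H) = (H² - 80*H) + H = H² - 79*H)
a = 2304 (a = ((66 - 27) + 9)² = (39 + 9)² = 48² = 2304)
E(11) + a = 11*(-79 + 11) + 2304 = 11*(-68) + 2304 = -748 + 2304 = 1556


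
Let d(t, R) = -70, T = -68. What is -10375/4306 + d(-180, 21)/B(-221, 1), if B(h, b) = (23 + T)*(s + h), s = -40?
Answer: -24431159/10114794 ≈ -2.4154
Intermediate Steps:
B(h, b) = 1800 - 45*h (B(h, b) = (23 - 68)*(-40 + h) = -45*(-40 + h) = 1800 - 45*h)
-10375/4306 + d(-180, 21)/B(-221, 1) = -10375/4306 - 70/(1800 - 45*(-221)) = -10375*1/4306 - 70/(1800 + 9945) = -10375/4306 - 70/11745 = -10375/4306 - 70*1/11745 = -10375/4306 - 14/2349 = -24431159/10114794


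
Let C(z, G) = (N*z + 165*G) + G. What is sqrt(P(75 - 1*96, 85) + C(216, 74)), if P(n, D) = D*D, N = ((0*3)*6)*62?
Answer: sqrt(19509) ≈ 139.67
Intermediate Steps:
N = 0 (N = (0*6)*62 = 0*62 = 0)
C(z, G) = 166*G (C(z, G) = (0*z + 165*G) + G = (0 + 165*G) + G = 165*G + G = 166*G)
P(n, D) = D**2
sqrt(P(75 - 1*96, 85) + C(216, 74)) = sqrt(85**2 + 166*74) = sqrt(7225 + 12284) = sqrt(19509)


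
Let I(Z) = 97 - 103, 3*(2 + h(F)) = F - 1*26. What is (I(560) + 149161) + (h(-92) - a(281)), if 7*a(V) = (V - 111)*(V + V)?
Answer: 2844767/21 ≈ 1.3547e+5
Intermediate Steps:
h(F) = -32/3 + F/3 (h(F) = -2 + (F - 1*26)/3 = -2 + (F - 26)/3 = -2 + (-26 + F)/3 = -2 + (-26/3 + F/3) = -32/3 + F/3)
a(V) = 2*V*(-111 + V)/7 (a(V) = ((V - 111)*(V + V))/7 = ((-111 + V)*(2*V))/7 = (2*V*(-111 + V))/7 = 2*V*(-111 + V)/7)
I(Z) = -6
(I(560) + 149161) + (h(-92) - a(281)) = (-6 + 149161) + ((-32/3 + (1/3)*(-92)) - 2*281*(-111 + 281)/7) = 149155 + ((-32/3 - 92/3) - 2*281*170/7) = 149155 + (-124/3 - 1*95540/7) = 149155 + (-124/3 - 95540/7) = 149155 - 287488/21 = 2844767/21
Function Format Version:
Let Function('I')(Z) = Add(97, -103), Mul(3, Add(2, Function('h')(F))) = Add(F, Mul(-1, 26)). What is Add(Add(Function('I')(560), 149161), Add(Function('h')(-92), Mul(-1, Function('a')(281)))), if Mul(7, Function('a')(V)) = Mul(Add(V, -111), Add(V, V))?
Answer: Rational(2844767, 21) ≈ 1.3547e+5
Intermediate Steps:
Function('h')(F) = Add(Rational(-32, 3), Mul(Rational(1, 3), F)) (Function('h')(F) = Add(-2, Mul(Rational(1, 3), Add(F, Mul(-1, 26)))) = Add(-2, Mul(Rational(1, 3), Add(F, -26))) = Add(-2, Mul(Rational(1, 3), Add(-26, F))) = Add(-2, Add(Rational(-26, 3), Mul(Rational(1, 3), F))) = Add(Rational(-32, 3), Mul(Rational(1, 3), F)))
Function('a')(V) = Mul(Rational(2, 7), V, Add(-111, V)) (Function('a')(V) = Mul(Rational(1, 7), Mul(Add(V, -111), Add(V, V))) = Mul(Rational(1, 7), Mul(Add(-111, V), Mul(2, V))) = Mul(Rational(1, 7), Mul(2, V, Add(-111, V))) = Mul(Rational(2, 7), V, Add(-111, V)))
Function('I')(Z) = -6
Add(Add(Function('I')(560), 149161), Add(Function('h')(-92), Mul(-1, Function('a')(281)))) = Add(Add(-6, 149161), Add(Add(Rational(-32, 3), Mul(Rational(1, 3), -92)), Mul(-1, Mul(Rational(2, 7), 281, Add(-111, 281))))) = Add(149155, Add(Add(Rational(-32, 3), Rational(-92, 3)), Mul(-1, Mul(Rational(2, 7), 281, 170)))) = Add(149155, Add(Rational(-124, 3), Mul(-1, Rational(95540, 7)))) = Add(149155, Add(Rational(-124, 3), Rational(-95540, 7))) = Add(149155, Rational(-287488, 21)) = Rational(2844767, 21)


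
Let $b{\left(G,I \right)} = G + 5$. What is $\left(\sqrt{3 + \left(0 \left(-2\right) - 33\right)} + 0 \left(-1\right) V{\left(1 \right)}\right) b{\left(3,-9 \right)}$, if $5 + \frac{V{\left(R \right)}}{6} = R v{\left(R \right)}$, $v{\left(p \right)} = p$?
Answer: $8 i \sqrt{30} \approx 43.818 i$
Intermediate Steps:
$V{\left(R \right)} = -30 + 6 R^{2}$ ($V{\left(R \right)} = -30 + 6 R R = -30 + 6 R^{2}$)
$b{\left(G,I \right)} = 5 + G$
$\left(\sqrt{3 + \left(0 \left(-2\right) - 33\right)} + 0 \left(-1\right) V{\left(1 \right)}\right) b{\left(3,-9 \right)} = \left(\sqrt{3 + \left(0 \left(-2\right) - 33\right)} + 0 \left(-1\right) \left(-30 + 6 \cdot 1^{2}\right)\right) \left(5 + 3\right) = \left(\sqrt{3 + \left(0 - 33\right)} + 0 \left(-30 + 6 \cdot 1\right)\right) 8 = \left(\sqrt{3 - 33} + 0 \left(-30 + 6\right)\right) 8 = \left(\sqrt{-30} + 0 \left(-24\right)\right) 8 = \left(i \sqrt{30} + 0\right) 8 = i \sqrt{30} \cdot 8 = 8 i \sqrt{30}$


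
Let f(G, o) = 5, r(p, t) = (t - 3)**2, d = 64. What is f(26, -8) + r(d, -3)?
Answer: 41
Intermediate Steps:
r(p, t) = (-3 + t)**2
f(26, -8) + r(d, -3) = 5 + (-3 - 3)**2 = 5 + (-6)**2 = 5 + 36 = 41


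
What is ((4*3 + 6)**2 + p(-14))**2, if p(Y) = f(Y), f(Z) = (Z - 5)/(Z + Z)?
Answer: 82646281/784 ≈ 1.0542e+5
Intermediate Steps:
f(Z) = (-5 + Z)/(2*Z) (f(Z) = (-5 + Z)/((2*Z)) = (-5 + Z)*(1/(2*Z)) = (-5 + Z)/(2*Z))
p(Y) = (-5 + Y)/(2*Y)
((4*3 + 6)**2 + p(-14))**2 = ((4*3 + 6)**2 + (1/2)*(-5 - 14)/(-14))**2 = ((12 + 6)**2 + (1/2)*(-1/14)*(-19))**2 = (18**2 + 19/28)**2 = (324 + 19/28)**2 = (9091/28)**2 = 82646281/784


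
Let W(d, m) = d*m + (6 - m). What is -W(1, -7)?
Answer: -6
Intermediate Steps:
W(d, m) = 6 - m + d*m
-W(1, -7) = -(6 - 1*(-7) + 1*(-7)) = -(6 + 7 - 7) = -1*6 = -6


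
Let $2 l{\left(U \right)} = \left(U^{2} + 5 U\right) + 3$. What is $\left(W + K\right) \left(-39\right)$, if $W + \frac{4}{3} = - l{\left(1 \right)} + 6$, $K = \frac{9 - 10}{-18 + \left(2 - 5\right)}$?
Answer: $- \frac{117}{14} \approx -8.3571$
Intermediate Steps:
$l{\left(U \right)} = \frac{3}{2} + \frac{U^{2}}{2} + \frac{5 U}{2}$ ($l{\left(U \right)} = \frac{\left(U^{2} + 5 U\right) + 3}{2} = \frac{3 + U^{2} + 5 U}{2} = \frac{3}{2} + \frac{U^{2}}{2} + \frac{5 U}{2}$)
$K = \frac{1}{21}$ ($K = - \frac{1}{-18 + \left(2 - 5\right)} = - \frac{1}{-18 - 3} = - \frac{1}{-21} = \left(-1\right) \left(- \frac{1}{21}\right) = \frac{1}{21} \approx 0.047619$)
$W = \frac{1}{6}$ ($W = - \frac{4}{3} - \left(- \frac{9}{2} + \frac{1}{2} + \frac{5}{2}\right) = - \frac{4}{3} + \left(- (\frac{3}{2} + \frac{1}{2} \cdot 1 + \frac{5}{2}) + 6\right) = - \frac{4}{3} + \left(- (\frac{3}{2} + \frac{1}{2} + \frac{5}{2}) + 6\right) = - \frac{4}{3} + \left(\left(-1\right) \frac{9}{2} + 6\right) = - \frac{4}{3} + \left(- \frac{9}{2} + 6\right) = - \frac{4}{3} + \frac{3}{2} = \frac{1}{6} \approx 0.16667$)
$\left(W + K\right) \left(-39\right) = \left(\frac{1}{6} + \frac{1}{21}\right) \left(-39\right) = \frac{3}{14} \left(-39\right) = - \frac{117}{14}$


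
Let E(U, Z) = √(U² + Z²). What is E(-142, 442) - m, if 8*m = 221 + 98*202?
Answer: -20017/8 + 2*√53882 ≈ -2037.9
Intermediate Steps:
m = 20017/8 (m = (221 + 98*202)/8 = (221 + 19796)/8 = (⅛)*20017 = 20017/8 ≈ 2502.1)
E(-142, 442) - m = √((-142)² + 442²) - 1*20017/8 = √(20164 + 195364) - 20017/8 = √215528 - 20017/8 = 2*√53882 - 20017/8 = -20017/8 + 2*√53882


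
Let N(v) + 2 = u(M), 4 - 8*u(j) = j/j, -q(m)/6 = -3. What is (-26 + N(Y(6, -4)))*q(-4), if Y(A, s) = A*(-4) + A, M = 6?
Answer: -1989/4 ≈ -497.25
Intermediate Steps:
q(m) = 18 (q(m) = -6*(-3) = 18)
Y(A, s) = -3*A (Y(A, s) = -4*A + A = -3*A)
u(j) = 3/8 (u(j) = 1/2 - j/(8*j) = 1/2 - 1/8*1 = 1/2 - 1/8 = 3/8)
N(v) = -13/8 (N(v) = -2 + 3/8 = -13/8)
(-26 + N(Y(6, -4)))*q(-4) = (-26 - 13/8)*18 = -221/8*18 = -1989/4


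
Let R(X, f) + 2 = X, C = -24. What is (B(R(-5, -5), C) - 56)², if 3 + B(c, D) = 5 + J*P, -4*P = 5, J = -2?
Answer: 10609/4 ≈ 2652.3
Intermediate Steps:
P = -5/4 (P = -¼*5 = -5/4 ≈ -1.2500)
R(X, f) = -2 + X
B(c, D) = 9/2 (B(c, D) = -3 + (5 - 2*(-5/4)) = -3 + (5 + 5/2) = -3 + 15/2 = 9/2)
(B(R(-5, -5), C) - 56)² = (9/2 - 56)² = (-103/2)² = 10609/4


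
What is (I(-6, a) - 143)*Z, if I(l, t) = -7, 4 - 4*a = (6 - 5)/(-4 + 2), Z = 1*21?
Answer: -3150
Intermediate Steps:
Z = 21
a = 9/8 (a = 1 - (6 - 5)/(4*(-4 + 2)) = 1 - 1/(4*(-2)) = 1 - (-1)/(4*2) = 1 - ¼*(-½) = 1 + ⅛ = 9/8 ≈ 1.1250)
(I(-6, a) - 143)*Z = (-7 - 143)*21 = -150*21 = -3150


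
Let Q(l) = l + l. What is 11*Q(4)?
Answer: 88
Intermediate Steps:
Q(l) = 2*l
11*Q(4) = 11*(2*4) = 11*8 = 88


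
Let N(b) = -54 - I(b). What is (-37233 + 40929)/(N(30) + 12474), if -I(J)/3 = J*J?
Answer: 11/45 ≈ 0.24444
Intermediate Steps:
I(J) = -3*J**2 (I(J) = -3*J*J = -3*J**2)
N(b) = -54 + 3*b**2 (N(b) = -54 - (-3)*b**2 = -54 + 3*b**2)
(-37233 + 40929)/(N(30) + 12474) = (-37233 + 40929)/((-54 + 3*30**2) + 12474) = 3696/((-54 + 3*900) + 12474) = 3696/((-54 + 2700) + 12474) = 3696/(2646 + 12474) = 3696/15120 = 3696*(1/15120) = 11/45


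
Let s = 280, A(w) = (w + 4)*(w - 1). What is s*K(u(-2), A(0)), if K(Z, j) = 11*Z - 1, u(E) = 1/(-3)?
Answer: -3920/3 ≈ -1306.7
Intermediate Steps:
u(E) = -⅓ (u(E) = 1*(-⅓) = -⅓)
A(w) = (-1 + w)*(4 + w) (A(w) = (4 + w)*(-1 + w) = (-1 + w)*(4 + w))
K(Z, j) = -1 + 11*Z
s*K(u(-2), A(0)) = 280*(-1 + 11*(-⅓)) = 280*(-1 - 11/3) = 280*(-14/3) = -3920/3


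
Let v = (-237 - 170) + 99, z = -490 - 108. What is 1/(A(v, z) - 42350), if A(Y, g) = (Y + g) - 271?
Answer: -1/43527 ≈ -2.2974e-5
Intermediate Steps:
z = -598
v = -308 (v = -407 + 99 = -308)
A(Y, g) = -271 + Y + g
1/(A(v, z) - 42350) = 1/((-271 - 308 - 598) - 42350) = 1/(-1177 - 42350) = 1/(-43527) = -1/43527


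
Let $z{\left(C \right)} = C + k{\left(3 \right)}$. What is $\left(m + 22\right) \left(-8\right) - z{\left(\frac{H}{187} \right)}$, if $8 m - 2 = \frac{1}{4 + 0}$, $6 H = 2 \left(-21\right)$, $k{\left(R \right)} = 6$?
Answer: $- \frac{137791}{748} \approx -184.21$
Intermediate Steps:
$H = -7$ ($H = \frac{2 \left(-21\right)}{6} = \frac{1}{6} \left(-42\right) = -7$)
$z{\left(C \right)} = 6 + C$ ($z{\left(C \right)} = C + 6 = 6 + C$)
$m = \frac{9}{32}$ ($m = \frac{1}{4} + \frac{1}{8 \left(4 + 0\right)} = \frac{1}{4} + \frac{1}{8 \cdot 4} = \frac{1}{4} + \frac{1}{8} \cdot \frac{1}{4} = \frac{1}{4} + \frac{1}{32} = \frac{9}{32} \approx 0.28125$)
$\left(m + 22\right) \left(-8\right) - z{\left(\frac{H}{187} \right)} = \left(\frac{9}{32} + 22\right) \left(-8\right) - \left(6 - \frac{7}{187}\right) = \frac{713}{32} \left(-8\right) - \left(6 - \frac{7}{187}\right) = - \frac{713}{4} - \left(6 - \frac{7}{187}\right) = - \frac{713}{4} - \frac{1115}{187} = - \frac{137791}{748}$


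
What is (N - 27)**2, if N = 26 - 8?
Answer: 81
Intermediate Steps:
N = 18
(N - 27)**2 = (18 - 27)**2 = (-9)**2 = 81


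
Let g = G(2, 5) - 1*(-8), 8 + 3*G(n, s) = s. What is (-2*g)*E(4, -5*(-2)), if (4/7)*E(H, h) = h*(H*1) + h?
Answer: -1225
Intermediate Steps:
G(n, s) = -8/3 + s/3
E(H, h) = 7*h/4 + 7*H*h/4 (E(H, h) = 7*(h*(H*1) + h)/4 = 7*(h*H + h)/4 = 7*(H*h + h)/4 = 7*(h + H*h)/4 = 7*h/4 + 7*H*h/4)
g = 7 (g = (-8/3 + (1/3)*5) - 1*(-8) = (-8/3 + 5/3) + 8 = -1 + 8 = 7)
(-2*g)*E(4, -5*(-2)) = (-2*7)*(7*(-5*(-2))*(1 + 4)/4) = -49*10*5/2 = -14*175/2 = -1225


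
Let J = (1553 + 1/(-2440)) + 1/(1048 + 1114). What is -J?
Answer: -4096255059/2637640 ≈ -1553.0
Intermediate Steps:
J = 4096255059/2637640 (J = (1553 - 1/2440) + 1/2162 = 3789319/2440 + 1/2162 = 4096255059/2637640 ≈ 1553.0)
-J = -1*4096255059/2637640 = -4096255059/2637640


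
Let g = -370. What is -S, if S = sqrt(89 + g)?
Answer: -I*sqrt(281) ≈ -16.763*I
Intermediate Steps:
S = I*sqrt(281) (S = sqrt(89 - 370) = sqrt(-281) = I*sqrt(281) ≈ 16.763*I)
-S = -I*sqrt(281)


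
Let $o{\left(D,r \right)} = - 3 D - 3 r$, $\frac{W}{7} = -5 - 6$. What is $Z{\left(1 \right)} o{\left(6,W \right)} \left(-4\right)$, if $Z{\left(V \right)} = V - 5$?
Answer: $3408$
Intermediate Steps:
$Z{\left(V \right)} = -5 + V$
$W = -77$ ($W = 7 \left(-5 - 6\right) = 7 \left(-11\right) = -77$)
$Z{\left(1 \right)} o{\left(6,W \right)} \left(-4\right) = \left(-5 + 1\right) \left(\left(-3\right) 6 - -231\right) \left(-4\right) = - 4 \left(-18 + 231\right) \left(-4\right) = \left(-4\right) 213 \left(-4\right) = \left(-852\right) \left(-4\right) = 3408$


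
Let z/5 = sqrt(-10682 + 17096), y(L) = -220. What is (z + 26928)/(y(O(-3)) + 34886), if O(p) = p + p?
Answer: 13464/17333 + 5*sqrt(6414)/34666 ≈ 0.78834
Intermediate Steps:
O(p) = 2*p
z = 5*sqrt(6414) (z = 5*sqrt(-10682 + 17096) = 5*sqrt(6414) ≈ 400.44)
(z + 26928)/(y(O(-3)) + 34886) = (5*sqrt(6414) + 26928)/(-220 + 34886) = (26928 + 5*sqrt(6414))/34666 = (26928 + 5*sqrt(6414))*(1/34666) = 13464/17333 + 5*sqrt(6414)/34666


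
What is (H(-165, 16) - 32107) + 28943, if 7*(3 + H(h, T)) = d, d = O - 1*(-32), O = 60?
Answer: -22077/7 ≈ -3153.9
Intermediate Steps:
d = 92 (d = 60 - 1*(-32) = 60 + 32 = 92)
H(h, T) = 71/7 (H(h, T) = -3 + (⅐)*92 = -3 + 92/7 = 71/7)
(H(-165, 16) - 32107) + 28943 = (71/7 - 32107) + 28943 = -224678/7 + 28943 = -22077/7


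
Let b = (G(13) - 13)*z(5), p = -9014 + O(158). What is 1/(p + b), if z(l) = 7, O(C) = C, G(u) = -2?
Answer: -1/8961 ≈ -0.00011159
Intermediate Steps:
p = -8856 (p = -9014 + 158 = -8856)
b = -105 (b = (-2 - 13)*7 = -15*7 = -105)
1/(p + b) = 1/(-8856 - 105) = 1/(-8961) = -1/8961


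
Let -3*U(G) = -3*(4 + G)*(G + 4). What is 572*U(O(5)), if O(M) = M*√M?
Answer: 80652 + 22880*√5 ≈ 1.3181e+5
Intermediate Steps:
O(M) = M^(3/2)
U(G) = (4 + G)² (U(G) = -(-1)*(4 + G)*(G + 4) = -(-1)*(4 + G)*(4 + G) = -(-1)*(4 + G)² = (4 + G)²)
572*U(O(5)) = 572*(4 + 5^(3/2))² = 572*(4 + 5*√5)²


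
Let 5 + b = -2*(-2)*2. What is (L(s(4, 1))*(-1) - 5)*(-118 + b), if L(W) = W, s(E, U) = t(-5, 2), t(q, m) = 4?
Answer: 1035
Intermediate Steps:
s(E, U) = 4
b = 3 (b = -5 - 2*(-2)*2 = -5 + 4*2 = -5 + 8 = 3)
(L(s(4, 1))*(-1) - 5)*(-118 + b) = (4*(-1) - 5)*(-118 + 3) = (-4 - 5)*(-115) = -9*(-115) = 1035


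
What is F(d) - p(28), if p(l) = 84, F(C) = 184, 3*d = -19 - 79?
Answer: 100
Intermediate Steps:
d = -98/3 (d = (-19 - 79)/3 = (⅓)*(-98) = -98/3 ≈ -32.667)
F(d) - p(28) = 184 - 1*84 = 184 - 84 = 100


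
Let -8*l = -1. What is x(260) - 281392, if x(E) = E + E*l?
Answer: -562199/2 ≈ -2.8110e+5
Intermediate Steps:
l = ⅛ (l = -⅛*(-1) = ⅛ ≈ 0.12500)
x(E) = 9*E/8 (x(E) = E + E*(⅛) = E + E/8 = 9*E/8)
x(260) - 281392 = (9/8)*260 - 281392 = 585/2 - 281392 = -562199/2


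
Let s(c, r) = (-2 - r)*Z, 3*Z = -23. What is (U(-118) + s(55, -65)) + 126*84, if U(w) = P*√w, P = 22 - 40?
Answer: 10101 - 18*I*√118 ≈ 10101.0 - 195.53*I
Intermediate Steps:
Z = -23/3 (Z = (⅓)*(-23) = -23/3 ≈ -7.6667)
P = -18
s(c, r) = 46/3 + 23*r/3 (s(c, r) = (-2 - r)*(-23/3) = 46/3 + 23*r/3)
U(w) = -18*√w
(U(-118) + s(55, -65)) + 126*84 = (-18*I*√118 + (46/3 + (23/3)*(-65))) + 126*84 = (-18*I*√118 + (46/3 - 1495/3)) + 10584 = (-18*I*√118 - 483) + 10584 = (-483 - 18*I*√118) + 10584 = 10101 - 18*I*√118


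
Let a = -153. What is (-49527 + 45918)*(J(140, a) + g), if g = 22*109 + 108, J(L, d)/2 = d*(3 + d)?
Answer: -174697254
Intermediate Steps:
J(L, d) = 2*d*(3 + d) (J(L, d) = 2*(d*(3 + d)) = 2*d*(3 + d))
g = 2506 (g = 2398 + 108 = 2506)
(-49527 + 45918)*(J(140, a) + g) = (-49527 + 45918)*(2*(-153)*(3 - 153) + 2506) = -3609*(2*(-153)*(-150) + 2506) = -3609*(45900 + 2506) = -3609*48406 = -174697254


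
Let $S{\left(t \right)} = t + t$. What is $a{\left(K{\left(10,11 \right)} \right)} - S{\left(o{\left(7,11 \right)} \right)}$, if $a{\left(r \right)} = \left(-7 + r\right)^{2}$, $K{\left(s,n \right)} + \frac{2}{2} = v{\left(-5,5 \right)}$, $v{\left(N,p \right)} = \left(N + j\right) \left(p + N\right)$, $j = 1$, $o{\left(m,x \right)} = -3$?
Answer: $70$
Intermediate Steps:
$v{\left(N,p \right)} = \left(1 + N\right) \left(N + p\right)$ ($v{\left(N,p \right)} = \left(N + 1\right) \left(p + N\right) = \left(1 + N\right) \left(N + p\right)$)
$K{\left(s,n \right)} = -1$ ($K{\left(s,n \right)} = -1 + \left(-5 + 5 + \left(-5\right)^{2} - 25\right) = -1 + \left(-5 + 5 + 25 - 25\right) = -1 + 0 = -1$)
$S{\left(t \right)} = 2 t$
$a{\left(K{\left(10,11 \right)} \right)} - S{\left(o{\left(7,11 \right)} \right)} = \left(-7 - 1\right)^{2} - 2 \left(-3\right) = \left(-8\right)^{2} - -6 = 64 + 6 = 70$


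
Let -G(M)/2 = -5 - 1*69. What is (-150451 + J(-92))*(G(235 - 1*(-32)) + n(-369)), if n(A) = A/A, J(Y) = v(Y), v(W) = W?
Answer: -22430907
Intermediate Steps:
J(Y) = Y
n(A) = 1
G(M) = 148 (G(M) = -2*(-5 - 1*69) = -2*(-5 - 69) = -2*(-74) = 148)
(-150451 + J(-92))*(G(235 - 1*(-32)) + n(-369)) = (-150451 - 92)*(148 + 1) = -150543*149 = -22430907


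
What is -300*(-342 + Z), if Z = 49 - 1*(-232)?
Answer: 18300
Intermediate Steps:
Z = 281 (Z = 49 + 232 = 281)
-300*(-342 + Z) = -300*(-342 + 281) = -300*(-61) = 18300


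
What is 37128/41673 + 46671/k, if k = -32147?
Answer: -250455589/446553977 ≈ -0.56086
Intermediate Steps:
37128/41673 + 46671/k = 37128/41673 + 46671/(-32147) = 37128*(1/41673) + 46671*(-1/32147) = 12376/13891 - 46671/32147 = -250455589/446553977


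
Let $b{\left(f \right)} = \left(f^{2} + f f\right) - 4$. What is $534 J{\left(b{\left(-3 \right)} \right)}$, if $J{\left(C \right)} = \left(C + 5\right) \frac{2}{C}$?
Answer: $\frac{10146}{7} \approx 1449.4$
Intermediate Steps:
$b{\left(f \right)} = -4 + 2 f^{2}$ ($b{\left(f \right)} = \left(f^{2} + f^{2}\right) - 4 = 2 f^{2} - 4 = -4 + 2 f^{2}$)
$J{\left(C \right)} = \frac{2 \left(5 + C\right)}{C}$ ($J{\left(C \right)} = \left(5 + C\right) \frac{2}{C} = \frac{2 \left(5 + C\right)}{C}$)
$534 J{\left(b{\left(-3 \right)} \right)} = 534 \left(2 + \frac{10}{-4 + 2 \left(-3\right)^{2}}\right) = 534 \left(2 + \frac{10}{-4 + 2 \cdot 9}\right) = 534 \left(2 + \frac{10}{-4 + 18}\right) = 534 \left(2 + \frac{10}{14}\right) = 534 \left(2 + 10 \cdot \frac{1}{14}\right) = 534 \left(2 + \frac{5}{7}\right) = 534 \cdot \frac{19}{7} = \frac{10146}{7}$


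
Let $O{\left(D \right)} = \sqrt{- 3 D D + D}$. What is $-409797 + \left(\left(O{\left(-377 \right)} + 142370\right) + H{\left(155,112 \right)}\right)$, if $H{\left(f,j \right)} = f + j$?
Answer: $-267160 + 2 i \sqrt{106691} \approx -2.6716 \cdot 10^{5} + 653.27 i$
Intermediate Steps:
$O{\left(D \right)} = \sqrt{D - 3 D^{2}}$ ($O{\left(D \right)} = \sqrt{- 3 D^{2} + D} = \sqrt{D - 3 D^{2}}$)
$-409797 + \left(\left(O{\left(-377 \right)} + 142370\right) + H{\left(155,112 \right)}\right) = -409797 + \left(\left(\sqrt{- 377 \left(1 - -1131\right)} + 142370\right) + \left(155 + 112\right)\right) = -409797 + \left(\left(\sqrt{- 377 \left(1 + 1131\right)} + 142370\right) + 267\right) = -409797 + \left(\left(\sqrt{\left(-377\right) 1132} + 142370\right) + 267\right) = -409797 + \left(\left(\sqrt{-426764} + 142370\right) + 267\right) = -409797 + \left(\left(2 i \sqrt{106691} + 142370\right) + 267\right) = -409797 + \left(\left(142370 + 2 i \sqrt{106691}\right) + 267\right) = -409797 + \left(142637 + 2 i \sqrt{106691}\right) = -267160 + 2 i \sqrt{106691}$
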